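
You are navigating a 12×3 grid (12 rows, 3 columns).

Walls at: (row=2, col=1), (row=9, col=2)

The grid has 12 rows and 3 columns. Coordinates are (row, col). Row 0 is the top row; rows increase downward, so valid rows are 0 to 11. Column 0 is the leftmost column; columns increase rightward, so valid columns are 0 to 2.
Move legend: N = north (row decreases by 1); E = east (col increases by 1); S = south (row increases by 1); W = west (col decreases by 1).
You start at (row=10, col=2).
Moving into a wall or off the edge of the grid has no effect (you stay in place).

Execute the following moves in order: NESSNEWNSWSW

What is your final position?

Start: (row=10, col=2)
  N (north): blocked, stay at (row=10, col=2)
  E (east): blocked, stay at (row=10, col=2)
  S (south): (row=10, col=2) -> (row=11, col=2)
  S (south): blocked, stay at (row=11, col=2)
  N (north): (row=11, col=2) -> (row=10, col=2)
  E (east): blocked, stay at (row=10, col=2)
  W (west): (row=10, col=2) -> (row=10, col=1)
  N (north): (row=10, col=1) -> (row=9, col=1)
  S (south): (row=9, col=1) -> (row=10, col=1)
  W (west): (row=10, col=1) -> (row=10, col=0)
  S (south): (row=10, col=0) -> (row=11, col=0)
  W (west): blocked, stay at (row=11, col=0)
Final: (row=11, col=0)

Answer: Final position: (row=11, col=0)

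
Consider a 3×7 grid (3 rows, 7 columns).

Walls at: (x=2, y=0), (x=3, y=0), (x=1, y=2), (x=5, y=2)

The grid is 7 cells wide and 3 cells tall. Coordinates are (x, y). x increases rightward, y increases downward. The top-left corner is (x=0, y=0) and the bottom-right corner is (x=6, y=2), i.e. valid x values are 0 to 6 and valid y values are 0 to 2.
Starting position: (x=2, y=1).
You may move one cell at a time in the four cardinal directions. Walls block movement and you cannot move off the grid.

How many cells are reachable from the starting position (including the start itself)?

Answer: Reachable cells: 17

Derivation:
BFS flood-fill from (x=2, y=1):
  Distance 0: (x=2, y=1)
  Distance 1: (x=1, y=1), (x=3, y=1), (x=2, y=2)
  Distance 2: (x=1, y=0), (x=0, y=1), (x=4, y=1), (x=3, y=2)
  Distance 3: (x=0, y=0), (x=4, y=0), (x=5, y=1), (x=0, y=2), (x=4, y=2)
  Distance 4: (x=5, y=0), (x=6, y=1)
  Distance 5: (x=6, y=0), (x=6, y=2)
Total reachable: 17 (grid has 17 open cells total)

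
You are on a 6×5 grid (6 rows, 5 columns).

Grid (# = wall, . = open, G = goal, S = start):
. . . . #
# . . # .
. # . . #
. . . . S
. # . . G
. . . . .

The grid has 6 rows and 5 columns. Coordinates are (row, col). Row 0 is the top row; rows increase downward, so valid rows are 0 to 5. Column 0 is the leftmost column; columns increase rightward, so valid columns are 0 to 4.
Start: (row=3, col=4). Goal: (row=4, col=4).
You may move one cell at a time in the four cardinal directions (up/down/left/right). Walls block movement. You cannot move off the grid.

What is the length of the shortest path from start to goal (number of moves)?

BFS from (row=3, col=4) until reaching (row=4, col=4):
  Distance 0: (row=3, col=4)
  Distance 1: (row=3, col=3), (row=4, col=4)  <- goal reached here
One shortest path (1 moves): (row=3, col=4) -> (row=4, col=4)

Answer: Shortest path length: 1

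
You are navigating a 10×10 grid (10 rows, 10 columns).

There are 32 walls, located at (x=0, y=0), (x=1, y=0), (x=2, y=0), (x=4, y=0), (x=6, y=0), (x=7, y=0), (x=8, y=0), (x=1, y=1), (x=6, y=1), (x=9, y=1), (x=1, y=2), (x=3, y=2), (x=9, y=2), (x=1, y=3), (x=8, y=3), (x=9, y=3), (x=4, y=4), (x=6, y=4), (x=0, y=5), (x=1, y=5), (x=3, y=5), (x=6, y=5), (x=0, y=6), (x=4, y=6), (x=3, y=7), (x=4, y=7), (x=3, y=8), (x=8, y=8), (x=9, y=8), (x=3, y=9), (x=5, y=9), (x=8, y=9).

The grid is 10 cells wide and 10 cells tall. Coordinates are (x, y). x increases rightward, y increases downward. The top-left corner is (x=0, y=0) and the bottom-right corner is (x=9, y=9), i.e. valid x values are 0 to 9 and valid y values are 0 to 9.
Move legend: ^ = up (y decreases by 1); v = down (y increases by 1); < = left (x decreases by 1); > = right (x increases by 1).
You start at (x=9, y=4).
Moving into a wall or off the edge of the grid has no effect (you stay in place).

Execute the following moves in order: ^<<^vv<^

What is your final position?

Start: (x=9, y=4)
  ^ (up): blocked, stay at (x=9, y=4)
  < (left): (x=9, y=4) -> (x=8, y=4)
  < (left): (x=8, y=4) -> (x=7, y=4)
  ^ (up): (x=7, y=4) -> (x=7, y=3)
  v (down): (x=7, y=3) -> (x=7, y=4)
  v (down): (x=7, y=4) -> (x=7, y=5)
  < (left): blocked, stay at (x=7, y=5)
  ^ (up): (x=7, y=5) -> (x=7, y=4)
Final: (x=7, y=4)

Answer: Final position: (x=7, y=4)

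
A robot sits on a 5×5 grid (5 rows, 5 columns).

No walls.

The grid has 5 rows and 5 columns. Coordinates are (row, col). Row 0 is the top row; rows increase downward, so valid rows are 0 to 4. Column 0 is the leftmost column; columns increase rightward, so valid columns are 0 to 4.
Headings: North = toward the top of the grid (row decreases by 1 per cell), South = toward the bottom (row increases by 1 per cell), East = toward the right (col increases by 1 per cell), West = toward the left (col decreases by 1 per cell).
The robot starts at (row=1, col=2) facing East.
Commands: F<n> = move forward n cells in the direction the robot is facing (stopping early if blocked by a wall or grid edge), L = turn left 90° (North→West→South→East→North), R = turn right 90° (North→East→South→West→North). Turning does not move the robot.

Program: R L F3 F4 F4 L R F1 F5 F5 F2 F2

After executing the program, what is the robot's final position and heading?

Answer: Final position: (row=1, col=4), facing East

Derivation:
Start: (row=1, col=2), facing East
  R: turn right, now facing South
  L: turn left, now facing East
  F3: move forward 2/3 (blocked), now at (row=1, col=4)
  F4: move forward 0/4 (blocked), now at (row=1, col=4)
  F4: move forward 0/4 (blocked), now at (row=1, col=4)
  L: turn left, now facing North
  R: turn right, now facing East
  F1: move forward 0/1 (blocked), now at (row=1, col=4)
  F5: move forward 0/5 (blocked), now at (row=1, col=4)
  F5: move forward 0/5 (blocked), now at (row=1, col=4)
  F2: move forward 0/2 (blocked), now at (row=1, col=4)
  F2: move forward 0/2 (blocked), now at (row=1, col=4)
Final: (row=1, col=4), facing East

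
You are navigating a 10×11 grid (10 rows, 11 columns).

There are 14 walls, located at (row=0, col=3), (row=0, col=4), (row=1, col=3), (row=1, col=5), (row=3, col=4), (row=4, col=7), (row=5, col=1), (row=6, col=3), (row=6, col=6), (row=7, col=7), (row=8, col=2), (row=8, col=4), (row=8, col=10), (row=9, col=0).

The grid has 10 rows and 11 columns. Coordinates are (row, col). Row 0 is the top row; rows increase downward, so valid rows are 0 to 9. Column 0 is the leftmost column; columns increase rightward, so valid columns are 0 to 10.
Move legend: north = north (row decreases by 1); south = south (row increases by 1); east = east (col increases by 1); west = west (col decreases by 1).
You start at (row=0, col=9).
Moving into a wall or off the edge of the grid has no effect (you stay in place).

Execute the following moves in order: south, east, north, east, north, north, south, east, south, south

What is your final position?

Answer: Final position: (row=3, col=10)

Derivation:
Start: (row=0, col=9)
  south (south): (row=0, col=9) -> (row=1, col=9)
  east (east): (row=1, col=9) -> (row=1, col=10)
  north (north): (row=1, col=10) -> (row=0, col=10)
  east (east): blocked, stay at (row=0, col=10)
  north (north): blocked, stay at (row=0, col=10)
  north (north): blocked, stay at (row=0, col=10)
  south (south): (row=0, col=10) -> (row=1, col=10)
  east (east): blocked, stay at (row=1, col=10)
  south (south): (row=1, col=10) -> (row=2, col=10)
  south (south): (row=2, col=10) -> (row=3, col=10)
Final: (row=3, col=10)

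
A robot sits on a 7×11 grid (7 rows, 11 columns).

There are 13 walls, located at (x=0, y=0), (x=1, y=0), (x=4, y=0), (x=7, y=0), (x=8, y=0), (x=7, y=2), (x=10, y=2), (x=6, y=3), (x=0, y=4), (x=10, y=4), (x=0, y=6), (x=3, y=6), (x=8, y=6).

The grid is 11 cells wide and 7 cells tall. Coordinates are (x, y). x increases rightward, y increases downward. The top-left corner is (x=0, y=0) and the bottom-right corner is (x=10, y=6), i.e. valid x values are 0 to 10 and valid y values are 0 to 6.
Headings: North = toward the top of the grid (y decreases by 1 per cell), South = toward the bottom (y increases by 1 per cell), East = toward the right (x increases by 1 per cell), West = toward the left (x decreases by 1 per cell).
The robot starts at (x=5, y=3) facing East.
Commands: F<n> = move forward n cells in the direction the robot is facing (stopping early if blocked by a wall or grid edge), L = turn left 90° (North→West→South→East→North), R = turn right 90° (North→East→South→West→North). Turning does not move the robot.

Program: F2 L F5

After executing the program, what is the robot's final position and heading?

Start: (x=5, y=3), facing East
  F2: move forward 0/2 (blocked), now at (x=5, y=3)
  L: turn left, now facing North
  F5: move forward 3/5 (blocked), now at (x=5, y=0)
Final: (x=5, y=0), facing North

Answer: Final position: (x=5, y=0), facing North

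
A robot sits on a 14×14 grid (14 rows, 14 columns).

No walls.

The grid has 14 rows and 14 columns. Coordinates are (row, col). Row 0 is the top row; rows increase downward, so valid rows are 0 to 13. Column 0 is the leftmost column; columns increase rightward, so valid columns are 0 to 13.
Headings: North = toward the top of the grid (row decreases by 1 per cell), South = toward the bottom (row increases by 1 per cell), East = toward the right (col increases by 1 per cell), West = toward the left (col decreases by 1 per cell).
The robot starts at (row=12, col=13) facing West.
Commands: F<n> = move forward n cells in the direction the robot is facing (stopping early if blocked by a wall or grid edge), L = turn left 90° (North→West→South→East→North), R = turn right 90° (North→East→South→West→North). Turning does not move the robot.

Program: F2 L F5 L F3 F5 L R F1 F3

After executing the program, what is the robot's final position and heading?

Start: (row=12, col=13), facing West
  F2: move forward 2, now at (row=12, col=11)
  L: turn left, now facing South
  F5: move forward 1/5 (blocked), now at (row=13, col=11)
  L: turn left, now facing East
  F3: move forward 2/3 (blocked), now at (row=13, col=13)
  F5: move forward 0/5 (blocked), now at (row=13, col=13)
  L: turn left, now facing North
  R: turn right, now facing East
  F1: move forward 0/1 (blocked), now at (row=13, col=13)
  F3: move forward 0/3 (blocked), now at (row=13, col=13)
Final: (row=13, col=13), facing East

Answer: Final position: (row=13, col=13), facing East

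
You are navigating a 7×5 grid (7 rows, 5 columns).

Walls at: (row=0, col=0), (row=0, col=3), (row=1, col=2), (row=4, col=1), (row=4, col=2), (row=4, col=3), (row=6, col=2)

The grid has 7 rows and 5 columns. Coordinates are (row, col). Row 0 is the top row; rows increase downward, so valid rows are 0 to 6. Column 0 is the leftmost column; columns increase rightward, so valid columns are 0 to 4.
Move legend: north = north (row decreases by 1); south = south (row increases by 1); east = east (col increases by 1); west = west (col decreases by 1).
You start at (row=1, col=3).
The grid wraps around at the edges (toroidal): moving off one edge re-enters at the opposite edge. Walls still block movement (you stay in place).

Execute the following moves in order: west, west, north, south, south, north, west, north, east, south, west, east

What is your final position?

Answer: Final position: (row=3, col=3)

Derivation:
Start: (row=1, col=3)
  west (west): blocked, stay at (row=1, col=3)
  west (west): blocked, stay at (row=1, col=3)
  north (north): blocked, stay at (row=1, col=3)
  south (south): (row=1, col=3) -> (row=2, col=3)
  south (south): (row=2, col=3) -> (row=3, col=3)
  north (north): (row=3, col=3) -> (row=2, col=3)
  west (west): (row=2, col=3) -> (row=2, col=2)
  north (north): blocked, stay at (row=2, col=2)
  east (east): (row=2, col=2) -> (row=2, col=3)
  south (south): (row=2, col=3) -> (row=3, col=3)
  west (west): (row=3, col=3) -> (row=3, col=2)
  east (east): (row=3, col=2) -> (row=3, col=3)
Final: (row=3, col=3)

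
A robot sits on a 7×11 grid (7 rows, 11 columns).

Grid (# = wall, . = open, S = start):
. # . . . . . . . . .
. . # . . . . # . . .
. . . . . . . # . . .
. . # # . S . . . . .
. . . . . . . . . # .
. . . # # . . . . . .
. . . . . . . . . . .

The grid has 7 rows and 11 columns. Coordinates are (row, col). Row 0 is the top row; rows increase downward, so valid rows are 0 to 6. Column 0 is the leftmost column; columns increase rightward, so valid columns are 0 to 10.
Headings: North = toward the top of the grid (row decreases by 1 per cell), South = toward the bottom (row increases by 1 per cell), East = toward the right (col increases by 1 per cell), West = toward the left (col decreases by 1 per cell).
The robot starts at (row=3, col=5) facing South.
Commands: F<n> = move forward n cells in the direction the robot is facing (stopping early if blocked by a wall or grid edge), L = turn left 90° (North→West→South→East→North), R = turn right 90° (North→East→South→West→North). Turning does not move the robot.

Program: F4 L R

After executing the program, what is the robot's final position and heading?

Answer: Final position: (row=6, col=5), facing South

Derivation:
Start: (row=3, col=5), facing South
  F4: move forward 3/4 (blocked), now at (row=6, col=5)
  L: turn left, now facing East
  R: turn right, now facing South
Final: (row=6, col=5), facing South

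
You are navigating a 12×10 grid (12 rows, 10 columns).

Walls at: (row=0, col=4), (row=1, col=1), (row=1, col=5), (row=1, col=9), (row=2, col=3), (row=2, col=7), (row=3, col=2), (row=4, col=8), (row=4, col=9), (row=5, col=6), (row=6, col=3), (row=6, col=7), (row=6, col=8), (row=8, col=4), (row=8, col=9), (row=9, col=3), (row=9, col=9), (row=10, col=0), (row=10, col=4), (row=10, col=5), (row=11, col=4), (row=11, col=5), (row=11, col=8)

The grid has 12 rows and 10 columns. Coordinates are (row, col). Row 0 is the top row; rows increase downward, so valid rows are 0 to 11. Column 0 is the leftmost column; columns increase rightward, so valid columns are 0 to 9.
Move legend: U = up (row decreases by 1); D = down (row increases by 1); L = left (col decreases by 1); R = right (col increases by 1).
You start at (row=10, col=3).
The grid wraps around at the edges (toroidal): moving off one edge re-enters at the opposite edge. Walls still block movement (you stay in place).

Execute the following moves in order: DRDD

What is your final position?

Start: (row=10, col=3)
  D (down): (row=10, col=3) -> (row=11, col=3)
  R (right): blocked, stay at (row=11, col=3)
  D (down): (row=11, col=3) -> (row=0, col=3)
  D (down): (row=0, col=3) -> (row=1, col=3)
Final: (row=1, col=3)

Answer: Final position: (row=1, col=3)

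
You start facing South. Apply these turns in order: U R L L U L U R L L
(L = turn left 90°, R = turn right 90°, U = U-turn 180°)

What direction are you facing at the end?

Start: South
  U (U-turn (180°)) -> North
  R (right (90° clockwise)) -> East
  L (left (90° counter-clockwise)) -> North
  L (left (90° counter-clockwise)) -> West
  U (U-turn (180°)) -> East
  L (left (90° counter-clockwise)) -> North
  U (U-turn (180°)) -> South
  R (right (90° clockwise)) -> West
  L (left (90° counter-clockwise)) -> South
  L (left (90° counter-clockwise)) -> East
Final: East

Answer: Final heading: East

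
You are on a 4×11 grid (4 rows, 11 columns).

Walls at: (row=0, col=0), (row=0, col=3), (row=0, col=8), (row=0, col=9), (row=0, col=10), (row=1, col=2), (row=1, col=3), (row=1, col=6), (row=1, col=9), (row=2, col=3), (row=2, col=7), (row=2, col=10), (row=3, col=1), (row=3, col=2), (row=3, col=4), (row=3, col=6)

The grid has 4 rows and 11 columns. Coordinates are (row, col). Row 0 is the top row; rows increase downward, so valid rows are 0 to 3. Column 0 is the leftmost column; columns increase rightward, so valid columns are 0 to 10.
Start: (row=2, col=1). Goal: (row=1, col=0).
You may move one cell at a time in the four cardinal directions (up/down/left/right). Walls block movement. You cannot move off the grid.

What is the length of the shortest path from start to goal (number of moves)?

Answer: Shortest path length: 2

Derivation:
BFS from (row=2, col=1) until reaching (row=1, col=0):
  Distance 0: (row=2, col=1)
  Distance 1: (row=1, col=1), (row=2, col=0), (row=2, col=2)
  Distance 2: (row=0, col=1), (row=1, col=0), (row=3, col=0)  <- goal reached here
One shortest path (2 moves): (row=2, col=1) -> (row=2, col=0) -> (row=1, col=0)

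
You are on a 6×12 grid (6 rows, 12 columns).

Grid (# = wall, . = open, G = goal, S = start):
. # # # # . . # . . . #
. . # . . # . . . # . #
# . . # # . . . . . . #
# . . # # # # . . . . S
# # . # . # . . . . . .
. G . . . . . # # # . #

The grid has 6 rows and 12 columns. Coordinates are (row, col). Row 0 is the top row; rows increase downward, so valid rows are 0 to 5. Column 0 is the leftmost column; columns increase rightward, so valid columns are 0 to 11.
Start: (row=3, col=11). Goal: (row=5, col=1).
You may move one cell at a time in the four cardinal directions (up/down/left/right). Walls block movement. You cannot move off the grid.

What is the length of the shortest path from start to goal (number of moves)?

BFS from (row=3, col=11) until reaching (row=5, col=1):
  Distance 0: (row=3, col=11)
  Distance 1: (row=3, col=10), (row=4, col=11)
  Distance 2: (row=2, col=10), (row=3, col=9), (row=4, col=10)
  Distance 3: (row=1, col=10), (row=2, col=9), (row=3, col=8), (row=4, col=9), (row=5, col=10)
  Distance 4: (row=0, col=10), (row=2, col=8), (row=3, col=7), (row=4, col=8)
  Distance 5: (row=0, col=9), (row=1, col=8), (row=2, col=7), (row=4, col=7)
  Distance 6: (row=0, col=8), (row=1, col=7), (row=2, col=6), (row=4, col=6)
  Distance 7: (row=1, col=6), (row=2, col=5), (row=5, col=6)
  Distance 8: (row=0, col=6), (row=5, col=5)
  Distance 9: (row=0, col=5), (row=5, col=4)
  Distance 10: (row=4, col=4), (row=5, col=3)
  Distance 11: (row=5, col=2)
  Distance 12: (row=4, col=2), (row=5, col=1)  <- goal reached here
One shortest path (12 moves): (row=3, col=11) -> (row=3, col=10) -> (row=3, col=9) -> (row=3, col=8) -> (row=3, col=7) -> (row=4, col=7) -> (row=4, col=6) -> (row=5, col=6) -> (row=5, col=5) -> (row=5, col=4) -> (row=5, col=3) -> (row=5, col=2) -> (row=5, col=1)

Answer: Shortest path length: 12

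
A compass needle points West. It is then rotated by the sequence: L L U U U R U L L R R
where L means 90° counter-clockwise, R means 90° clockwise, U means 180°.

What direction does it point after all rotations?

Answer: Final heading: South

Derivation:
Start: West
  L (left (90° counter-clockwise)) -> South
  L (left (90° counter-clockwise)) -> East
  U (U-turn (180°)) -> West
  U (U-turn (180°)) -> East
  U (U-turn (180°)) -> West
  R (right (90° clockwise)) -> North
  U (U-turn (180°)) -> South
  L (left (90° counter-clockwise)) -> East
  L (left (90° counter-clockwise)) -> North
  R (right (90° clockwise)) -> East
  R (right (90° clockwise)) -> South
Final: South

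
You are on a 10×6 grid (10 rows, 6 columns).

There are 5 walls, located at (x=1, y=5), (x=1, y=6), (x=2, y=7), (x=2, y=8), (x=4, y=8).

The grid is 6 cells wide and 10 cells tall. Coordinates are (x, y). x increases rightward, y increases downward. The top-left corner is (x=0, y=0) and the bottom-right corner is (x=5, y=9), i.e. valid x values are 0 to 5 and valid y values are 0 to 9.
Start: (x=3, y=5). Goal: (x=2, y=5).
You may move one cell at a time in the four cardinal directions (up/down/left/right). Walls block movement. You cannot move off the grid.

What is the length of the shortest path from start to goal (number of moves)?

BFS from (x=3, y=5) until reaching (x=2, y=5):
  Distance 0: (x=3, y=5)
  Distance 1: (x=3, y=4), (x=2, y=5), (x=4, y=5), (x=3, y=6)  <- goal reached here
One shortest path (1 moves): (x=3, y=5) -> (x=2, y=5)

Answer: Shortest path length: 1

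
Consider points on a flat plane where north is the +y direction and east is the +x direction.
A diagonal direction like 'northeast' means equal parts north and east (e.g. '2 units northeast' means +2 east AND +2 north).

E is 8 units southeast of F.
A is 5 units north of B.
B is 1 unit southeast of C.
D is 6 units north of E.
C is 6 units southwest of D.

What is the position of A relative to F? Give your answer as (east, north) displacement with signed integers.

Place F at the origin (east=0, north=0).
  E is 8 units southeast of F: delta (east=+8, north=-8); E at (east=8, north=-8).
  D is 6 units north of E: delta (east=+0, north=+6); D at (east=8, north=-2).
  C is 6 units southwest of D: delta (east=-6, north=-6); C at (east=2, north=-8).
  B is 1 unit southeast of C: delta (east=+1, north=-1); B at (east=3, north=-9).
  A is 5 units north of B: delta (east=+0, north=+5); A at (east=3, north=-4).
Therefore A relative to F: (east=3, north=-4).

Answer: A is at (east=3, north=-4) relative to F.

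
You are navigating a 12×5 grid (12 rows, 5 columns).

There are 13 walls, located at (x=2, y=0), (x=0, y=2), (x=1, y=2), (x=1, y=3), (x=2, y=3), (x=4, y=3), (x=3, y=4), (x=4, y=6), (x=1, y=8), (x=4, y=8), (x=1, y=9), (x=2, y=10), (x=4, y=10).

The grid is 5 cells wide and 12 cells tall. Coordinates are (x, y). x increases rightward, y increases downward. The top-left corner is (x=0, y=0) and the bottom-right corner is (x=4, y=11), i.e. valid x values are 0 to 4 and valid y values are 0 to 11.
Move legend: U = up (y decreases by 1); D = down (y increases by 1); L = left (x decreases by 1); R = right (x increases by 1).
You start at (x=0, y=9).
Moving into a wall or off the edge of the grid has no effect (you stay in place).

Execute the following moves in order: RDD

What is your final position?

Start: (x=0, y=9)
  R (right): blocked, stay at (x=0, y=9)
  D (down): (x=0, y=9) -> (x=0, y=10)
  D (down): (x=0, y=10) -> (x=0, y=11)
Final: (x=0, y=11)

Answer: Final position: (x=0, y=11)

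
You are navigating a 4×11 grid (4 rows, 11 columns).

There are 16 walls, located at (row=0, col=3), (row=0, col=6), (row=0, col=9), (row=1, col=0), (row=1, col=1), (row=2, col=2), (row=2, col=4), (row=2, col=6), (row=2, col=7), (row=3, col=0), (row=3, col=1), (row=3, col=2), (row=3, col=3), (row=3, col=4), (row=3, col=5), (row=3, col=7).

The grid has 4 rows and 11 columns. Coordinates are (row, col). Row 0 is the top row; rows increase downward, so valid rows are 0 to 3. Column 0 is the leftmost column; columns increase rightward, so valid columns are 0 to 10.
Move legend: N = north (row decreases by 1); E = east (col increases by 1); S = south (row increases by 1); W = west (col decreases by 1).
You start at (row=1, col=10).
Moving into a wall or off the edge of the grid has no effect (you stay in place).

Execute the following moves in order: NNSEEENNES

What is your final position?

Answer: Final position: (row=1, col=10)

Derivation:
Start: (row=1, col=10)
  N (north): (row=1, col=10) -> (row=0, col=10)
  N (north): blocked, stay at (row=0, col=10)
  S (south): (row=0, col=10) -> (row=1, col=10)
  [×3]E (east): blocked, stay at (row=1, col=10)
  N (north): (row=1, col=10) -> (row=0, col=10)
  N (north): blocked, stay at (row=0, col=10)
  E (east): blocked, stay at (row=0, col=10)
  S (south): (row=0, col=10) -> (row=1, col=10)
Final: (row=1, col=10)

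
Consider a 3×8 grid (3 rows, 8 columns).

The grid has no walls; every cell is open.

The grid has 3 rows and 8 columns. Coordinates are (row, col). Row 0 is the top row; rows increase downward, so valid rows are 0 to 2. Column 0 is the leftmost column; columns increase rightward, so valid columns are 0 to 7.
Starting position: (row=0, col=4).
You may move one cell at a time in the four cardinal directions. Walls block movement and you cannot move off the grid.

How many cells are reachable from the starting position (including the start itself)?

BFS flood-fill from (row=0, col=4):
  Distance 0: (row=0, col=4)
  Distance 1: (row=0, col=3), (row=0, col=5), (row=1, col=4)
  Distance 2: (row=0, col=2), (row=0, col=6), (row=1, col=3), (row=1, col=5), (row=2, col=4)
  Distance 3: (row=0, col=1), (row=0, col=7), (row=1, col=2), (row=1, col=6), (row=2, col=3), (row=2, col=5)
  Distance 4: (row=0, col=0), (row=1, col=1), (row=1, col=7), (row=2, col=2), (row=2, col=6)
  Distance 5: (row=1, col=0), (row=2, col=1), (row=2, col=7)
  Distance 6: (row=2, col=0)
Total reachable: 24 (grid has 24 open cells total)

Answer: Reachable cells: 24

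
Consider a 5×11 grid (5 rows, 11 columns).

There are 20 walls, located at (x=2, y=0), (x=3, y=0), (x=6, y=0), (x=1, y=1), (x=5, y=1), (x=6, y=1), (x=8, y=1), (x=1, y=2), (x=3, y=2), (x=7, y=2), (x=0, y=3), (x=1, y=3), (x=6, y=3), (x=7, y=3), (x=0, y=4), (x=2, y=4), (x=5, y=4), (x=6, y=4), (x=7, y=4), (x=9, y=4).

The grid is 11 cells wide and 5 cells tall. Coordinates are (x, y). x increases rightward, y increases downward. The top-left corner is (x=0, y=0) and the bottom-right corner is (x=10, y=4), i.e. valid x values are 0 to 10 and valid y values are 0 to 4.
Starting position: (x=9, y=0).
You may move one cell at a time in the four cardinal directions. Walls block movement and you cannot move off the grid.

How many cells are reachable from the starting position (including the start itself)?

Answer: Reachable cells: 15

Derivation:
BFS flood-fill from (x=9, y=0):
  Distance 0: (x=9, y=0)
  Distance 1: (x=8, y=0), (x=10, y=0), (x=9, y=1)
  Distance 2: (x=7, y=0), (x=10, y=1), (x=9, y=2)
  Distance 3: (x=7, y=1), (x=8, y=2), (x=10, y=2), (x=9, y=3)
  Distance 4: (x=8, y=3), (x=10, y=3)
  Distance 5: (x=8, y=4), (x=10, y=4)
Total reachable: 15 (grid has 35 open cells total)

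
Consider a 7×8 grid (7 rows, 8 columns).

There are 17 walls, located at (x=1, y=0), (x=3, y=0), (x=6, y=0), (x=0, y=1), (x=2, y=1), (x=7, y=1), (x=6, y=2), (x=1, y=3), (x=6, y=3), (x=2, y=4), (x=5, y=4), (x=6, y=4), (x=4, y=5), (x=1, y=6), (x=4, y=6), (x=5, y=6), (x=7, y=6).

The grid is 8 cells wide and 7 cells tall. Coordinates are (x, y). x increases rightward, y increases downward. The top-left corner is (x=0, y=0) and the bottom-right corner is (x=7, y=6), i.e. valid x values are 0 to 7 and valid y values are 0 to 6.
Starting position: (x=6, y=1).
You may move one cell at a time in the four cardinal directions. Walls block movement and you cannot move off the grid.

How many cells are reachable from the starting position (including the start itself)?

Answer: Reachable cells: 29

Derivation:
BFS flood-fill from (x=6, y=1):
  Distance 0: (x=6, y=1)
  Distance 1: (x=5, y=1)
  Distance 2: (x=5, y=0), (x=4, y=1), (x=5, y=2)
  Distance 3: (x=4, y=0), (x=3, y=1), (x=4, y=2), (x=5, y=3)
  Distance 4: (x=3, y=2), (x=4, y=3)
  Distance 5: (x=2, y=2), (x=3, y=3), (x=4, y=4)
  Distance 6: (x=1, y=2), (x=2, y=3), (x=3, y=4)
  Distance 7: (x=1, y=1), (x=0, y=2), (x=3, y=5)
  Distance 8: (x=0, y=3), (x=2, y=5), (x=3, y=6)
  Distance 9: (x=0, y=4), (x=1, y=5), (x=2, y=6)
  Distance 10: (x=1, y=4), (x=0, y=5)
  Distance 11: (x=0, y=6)
Total reachable: 29 (grid has 39 open cells total)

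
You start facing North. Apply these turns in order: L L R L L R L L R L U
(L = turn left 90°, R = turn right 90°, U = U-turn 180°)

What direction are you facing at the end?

Answer: Final heading: South

Derivation:
Start: North
  L (left (90° counter-clockwise)) -> West
  L (left (90° counter-clockwise)) -> South
  R (right (90° clockwise)) -> West
  L (left (90° counter-clockwise)) -> South
  L (left (90° counter-clockwise)) -> East
  R (right (90° clockwise)) -> South
  L (left (90° counter-clockwise)) -> East
  L (left (90° counter-clockwise)) -> North
  R (right (90° clockwise)) -> East
  L (left (90° counter-clockwise)) -> North
  U (U-turn (180°)) -> South
Final: South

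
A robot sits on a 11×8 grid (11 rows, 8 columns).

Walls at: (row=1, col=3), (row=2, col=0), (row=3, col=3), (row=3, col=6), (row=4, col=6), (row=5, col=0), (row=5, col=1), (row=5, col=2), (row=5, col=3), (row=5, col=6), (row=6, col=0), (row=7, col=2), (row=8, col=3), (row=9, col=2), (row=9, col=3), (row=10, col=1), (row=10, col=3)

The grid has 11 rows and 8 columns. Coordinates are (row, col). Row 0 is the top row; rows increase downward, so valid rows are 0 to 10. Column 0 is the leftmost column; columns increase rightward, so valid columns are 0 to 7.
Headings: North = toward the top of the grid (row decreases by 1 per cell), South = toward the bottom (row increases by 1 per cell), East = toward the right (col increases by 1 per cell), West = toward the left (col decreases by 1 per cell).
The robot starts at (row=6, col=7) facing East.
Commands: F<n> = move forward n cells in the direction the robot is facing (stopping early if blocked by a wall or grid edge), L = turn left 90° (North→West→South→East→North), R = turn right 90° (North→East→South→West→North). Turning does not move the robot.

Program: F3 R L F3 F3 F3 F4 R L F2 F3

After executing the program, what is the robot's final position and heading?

Start: (row=6, col=7), facing East
  F3: move forward 0/3 (blocked), now at (row=6, col=7)
  R: turn right, now facing South
  L: turn left, now facing East
  [×3]F3: move forward 0/3 (blocked), now at (row=6, col=7)
  F4: move forward 0/4 (blocked), now at (row=6, col=7)
  R: turn right, now facing South
  L: turn left, now facing East
  F2: move forward 0/2 (blocked), now at (row=6, col=7)
  F3: move forward 0/3 (blocked), now at (row=6, col=7)
Final: (row=6, col=7), facing East

Answer: Final position: (row=6, col=7), facing East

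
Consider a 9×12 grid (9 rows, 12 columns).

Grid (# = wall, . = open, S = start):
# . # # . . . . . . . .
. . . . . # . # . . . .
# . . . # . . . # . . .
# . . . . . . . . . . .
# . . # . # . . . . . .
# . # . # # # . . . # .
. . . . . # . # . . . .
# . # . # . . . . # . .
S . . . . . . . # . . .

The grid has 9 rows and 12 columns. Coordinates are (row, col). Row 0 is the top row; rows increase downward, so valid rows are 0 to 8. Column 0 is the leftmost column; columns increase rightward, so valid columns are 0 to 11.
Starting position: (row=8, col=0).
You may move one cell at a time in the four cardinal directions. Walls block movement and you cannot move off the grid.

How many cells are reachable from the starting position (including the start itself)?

BFS flood-fill from (row=8, col=0):
  Distance 0: (row=8, col=0)
  Distance 1: (row=8, col=1)
  Distance 2: (row=7, col=1), (row=8, col=2)
  Distance 3: (row=6, col=1), (row=8, col=3)
  Distance 4: (row=5, col=1), (row=6, col=0), (row=6, col=2), (row=7, col=3), (row=8, col=4)
  Distance 5: (row=4, col=1), (row=6, col=3), (row=8, col=5)
  Distance 6: (row=3, col=1), (row=4, col=2), (row=5, col=3), (row=6, col=4), (row=7, col=5), (row=8, col=6)
  Distance 7: (row=2, col=1), (row=3, col=2), (row=7, col=6), (row=8, col=7)
  Distance 8: (row=1, col=1), (row=2, col=2), (row=3, col=3), (row=6, col=6), (row=7, col=7)
  Distance 9: (row=0, col=1), (row=1, col=0), (row=1, col=2), (row=2, col=3), (row=3, col=4), (row=7, col=8)
  Distance 10: (row=1, col=3), (row=3, col=5), (row=4, col=4), (row=6, col=8)
  Distance 11: (row=1, col=4), (row=2, col=5), (row=3, col=6), (row=5, col=8), (row=6, col=9)
  Distance 12: (row=0, col=4), (row=2, col=6), (row=3, col=7), (row=4, col=6), (row=4, col=8), (row=5, col=7), (row=5, col=9), (row=6, col=10)
  Distance 13: (row=0, col=5), (row=1, col=6), (row=2, col=7), (row=3, col=8), (row=4, col=7), (row=4, col=9), (row=6, col=11), (row=7, col=10)
  Distance 14: (row=0, col=6), (row=3, col=9), (row=4, col=10), (row=5, col=11), (row=7, col=11), (row=8, col=10)
  Distance 15: (row=0, col=7), (row=2, col=9), (row=3, col=10), (row=4, col=11), (row=8, col=9), (row=8, col=11)
  Distance 16: (row=0, col=8), (row=1, col=9), (row=2, col=10), (row=3, col=11)
  Distance 17: (row=0, col=9), (row=1, col=8), (row=1, col=10), (row=2, col=11)
  Distance 18: (row=0, col=10), (row=1, col=11)
  Distance 19: (row=0, col=11)
Total reachable: 83 (grid has 83 open cells total)

Answer: Reachable cells: 83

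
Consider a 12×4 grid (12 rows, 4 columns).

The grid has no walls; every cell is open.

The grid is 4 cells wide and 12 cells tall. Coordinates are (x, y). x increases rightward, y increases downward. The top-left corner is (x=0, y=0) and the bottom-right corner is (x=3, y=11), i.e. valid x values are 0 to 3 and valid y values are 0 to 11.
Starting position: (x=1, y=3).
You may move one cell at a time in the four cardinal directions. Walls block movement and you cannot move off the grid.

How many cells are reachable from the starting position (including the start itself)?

Answer: Reachable cells: 48

Derivation:
BFS flood-fill from (x=1, y=3):
  Distance 0: (x=1, y=3)
  Distance 1: (x=1, y=2), (x=0, y=3), (x=2, y=3), (x=1, y=4)
  Distance 2: (x=1, y=1), (x=0, y=2), (x=2, y=2), (x=3, y=3), (x=0, y=4), (x=2, y=4), (x=1, y=5)
  Distance 3: (x=1, y=0), (x=0, y=1), (x=2, y=1), (x=3, y=2), (x=3, y=4), (x=0, y=5), (x=2, y=5), (x=1, y=6)
  Distance 4: (x=0, y=0), (x=2, y=0), (x=3, y=1), (x=3, y=5), (x=0, y=6), (x=2, y=6), (x=1, y=7)
  Distance 5: (x=3, y=0), (x=3, y=6), (x=0, y=7), (x=2, y=7), (x=1, y=8)
  Distance 6: (x=3, y=7), (x=0, y=8), (x=2, y=8), (x=1, y=9)
  Distance 7: (x=3, y=8), (x=0, y=9), (x=2, y=9), (x=1, y=10)
  Distance 8: (x=3, y=9), (x=0, y=10), (x=2, y=10), (x=1, y=11)
  Distance 9: (x=3, y=10), (x=0, y=11), (x=2, y=11)
  Distance 10: (x=3, y=11)
Total reachable: 48 (grid has 48 open cells total)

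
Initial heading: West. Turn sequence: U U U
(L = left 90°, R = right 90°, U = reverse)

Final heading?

Start: West
  U (U-turn (180°)) -> East
  U (U-turn (180°)) -> West
  U (U-turn (180°)) -> East
Final: East

Answer: Final heading: East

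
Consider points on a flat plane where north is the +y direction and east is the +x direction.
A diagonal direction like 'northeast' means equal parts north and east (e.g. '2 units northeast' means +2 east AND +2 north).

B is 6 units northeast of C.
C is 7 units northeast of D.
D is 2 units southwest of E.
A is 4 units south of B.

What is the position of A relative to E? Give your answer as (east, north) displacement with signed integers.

Place E at the origin (east=0, north=0).
  D is 2 units southwest of E: delta (east=-2, north=-2); D at (east=-2, north=-2).
  C is 7 units northeast of D: delta (east=+7, north=+7); C at (east=5, north=5).
  B is 6 units northeast of C: delta (east=+6, north=+6); B at (east=11, north=11).
  A is 4 units south of B: delta (east=+0, north=-4); A at (east=11, north=7).
Therefore A relative to E: (east=11, north=7).

Answer: A is at (east=11, north=7) relative to E.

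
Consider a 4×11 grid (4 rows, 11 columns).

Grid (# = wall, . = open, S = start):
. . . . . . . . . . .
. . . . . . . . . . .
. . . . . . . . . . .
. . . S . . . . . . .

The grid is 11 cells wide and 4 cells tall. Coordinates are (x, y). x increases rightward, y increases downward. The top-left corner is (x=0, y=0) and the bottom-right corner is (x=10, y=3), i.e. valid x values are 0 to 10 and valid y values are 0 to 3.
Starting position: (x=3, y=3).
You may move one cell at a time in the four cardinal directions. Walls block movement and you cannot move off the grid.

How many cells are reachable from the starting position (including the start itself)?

Answer: Reachable cells: 44

Derivation:
BFS flood-fill from (x=3, y=3):
  Distance 0: (x=3, y=3)
  Distance 1: (x=3, y=2), (x=2, y=3), (x=4, y=3)
  Distance 2: (x=3, y=1), (x=2, y=2), (x=4, y=2), (x=1, y=3), (x=5, y=3)
  Distance 3: (x=3, y=0), (x=2, y=1), (x=4, y=1), (x=1, y=2), (x=5, y=2), (x=0, y=3), (x=6, y=3)
  Distance 4: (x=2, y=0), (x=4, y=0), (x=1, y=1), (x=5, y=1), (x=0, y=2), (x=6, y=2), (x=7, y=3)
  Distance 5: (x=1, y=0), (x=5, y=0), (x=0, y=1), (x=6, y=1), (x=7, y=2), (x=8, y=3)
  Distance 6: (x=0, y=0), (x=6, y=0), (x=7, y=1), (x=8, y=2), (x=9, y=3)
  Distance 7: (x=7, y=0), (x=8, y=1), (x=9, y=2), (x=10, y=3)
  Distance 8: (x=8, y=0), (x=9, y=1), (x=10, y=2)
  Distance 9: (x=9, y=0), (x=10, y=1)
  Distance 10: (x=10, y=0)
Total reachable: 44 (grid has 44 open cells total)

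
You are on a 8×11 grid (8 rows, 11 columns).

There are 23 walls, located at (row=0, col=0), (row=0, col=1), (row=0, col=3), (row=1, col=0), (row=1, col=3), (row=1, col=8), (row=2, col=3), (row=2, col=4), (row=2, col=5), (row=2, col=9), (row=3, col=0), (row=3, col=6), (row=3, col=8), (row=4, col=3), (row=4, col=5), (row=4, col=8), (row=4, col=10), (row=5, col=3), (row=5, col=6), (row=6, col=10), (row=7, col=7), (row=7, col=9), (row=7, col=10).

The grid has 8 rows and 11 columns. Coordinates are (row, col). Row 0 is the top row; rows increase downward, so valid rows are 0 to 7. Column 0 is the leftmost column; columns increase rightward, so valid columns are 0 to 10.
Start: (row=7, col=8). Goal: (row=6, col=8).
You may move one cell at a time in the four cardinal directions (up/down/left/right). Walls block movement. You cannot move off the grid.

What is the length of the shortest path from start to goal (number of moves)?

Answer: Shortest path length: 1

Derivation:
BFS from (row=7, col=8) until reaching (row=6, col=8):
  Distance 0: (row=7, col=8)
  Distance 1: (row=6, col=8)  <- goal reached here
One shortest path (1 moves): (row=7, col=8) -> (row=6, col=8)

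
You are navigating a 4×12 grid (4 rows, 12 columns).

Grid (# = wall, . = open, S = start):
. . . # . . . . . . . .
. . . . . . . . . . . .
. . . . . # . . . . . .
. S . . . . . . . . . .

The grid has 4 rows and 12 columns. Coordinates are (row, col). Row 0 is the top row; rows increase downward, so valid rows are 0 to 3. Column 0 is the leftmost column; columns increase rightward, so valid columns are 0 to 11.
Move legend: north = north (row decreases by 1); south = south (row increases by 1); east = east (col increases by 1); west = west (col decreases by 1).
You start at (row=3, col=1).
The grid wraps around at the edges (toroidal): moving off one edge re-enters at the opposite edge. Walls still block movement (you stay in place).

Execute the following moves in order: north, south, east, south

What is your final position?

Start: (row=3, col=1)
  north (north): (row=3, col=1) -> (row=2, col=1)
  south (south): (row=2, col=1) -> (row=3, col=1)
  east (east): (row=3, col=1) -> (row=3, col=2)
  south (south): (row=3, col=2) -> (row=0, col=2)
Final: (row=0, col=2)

Answer: Final position: (row=0, col=2)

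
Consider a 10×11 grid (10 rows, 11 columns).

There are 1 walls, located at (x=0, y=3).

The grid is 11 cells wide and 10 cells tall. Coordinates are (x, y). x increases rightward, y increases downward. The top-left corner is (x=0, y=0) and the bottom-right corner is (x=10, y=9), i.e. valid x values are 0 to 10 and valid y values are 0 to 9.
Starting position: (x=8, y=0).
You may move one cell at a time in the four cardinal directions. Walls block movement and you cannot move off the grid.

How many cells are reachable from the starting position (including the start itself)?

BFS flood-fill from (x=8, y=0):
  Distance 0: (x=8, y=0)
  Distance 1: (x=7, y=0), (x=9, y=0), (x=8, y=1)
  Distance 2: (x=6, y=0), (x=10, y=0), (x=7, y=1), (x=9, y=1), (x=8, y=2)
  Distance 3: (x=5, y=0), (x=6, y=1), (x=10, y=1), (x=7, y=2), (x=9, y=2), (x=8, y=3)
  Distance 4: (x=4, y=0), (x=5, y=1), (x=6, y=2), (x=10, y=2), (x=7, y=3), (x=9, y=3), (x=8, y=4)
  Distance 5: (x=3, y=0), (x=4, y=1), (x=5, y=2), (x=6, y=3), (x=10, y=3), (x=7, y=4), (x=9, y=4), (x=8, y=5)
  Distance 6: (x=2, y=0), (x=3, y=1), (x=4, y=2), (x=5, y=3), (x=6, y=4), (x=10, y=4), (x=7, y=5), (x=9, y=5), (x=8, y=6)
  Distance 7: (x=1, y=0), (x=2, y=1), (x=3, y=2), (x=4, y=3), (x=5, y=4), (x=6, y=5), (x=10, y=5), (x=7, y=6), (x=9, y=6), (x=8, y=7)
  Distance 8: (x=0, y=0), (x=1, y=1), (x=2, y=2), (x=3, y=3), (x=4, y=4), (x=5, y=5), (x=6, y=6), (x=10, y=6), (x=7, y=7), (x=9, y=7), (x=8, y=8)
  Distance 9: (x=0, y=1), (x=1, y=2), (x=2, y=3), (x=3, y=4), (x=4, y=5), (x=5, y=6), (x=6, y=7), (x=10, y=7), (x=7, y=8), (x=9, y=8), (x=8, y=9)
  Distance 10: (x=0, y=2), (x=1, y=3), (x=2, y=4), (x=3, y=5), (x=4, y=6), (x=5, y=7), (x=6, y=8), (x=10, y=8), (x=7, y=9), (x=9, y=9)
  Distance 11: (x=1, y=4), (x=2, y=5), (x=3, y=6), (x=4, y=7), (x=5, y=8), (x=6, y=9), (x=10, y=9)
  Distance 12: (x=0, y=4), (x=1, y=5), (x=2, y=6), (x=3, y=7), (x=4, y=8), (x=5, y=9)
  Distance 13: (x=0, y=5), (x=1, y=6), (x=2, y=7), (x=3, y=8), (x=4, y=9)
  Distance 14: (x=0, y=6), (x=1, y=7), (x=2, y=8), (x=3, y=9)
  Distance 15: (x=0, y=7), (x=1, y=8), (x=2, y=9)
  Distance 16: (x=0, y=8), (x=1, y=9)
  Distance 17: (x=0, y=9)
Total reachable: 109 (grid has 109 open cells total)

Answer: Reachable cells: 109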